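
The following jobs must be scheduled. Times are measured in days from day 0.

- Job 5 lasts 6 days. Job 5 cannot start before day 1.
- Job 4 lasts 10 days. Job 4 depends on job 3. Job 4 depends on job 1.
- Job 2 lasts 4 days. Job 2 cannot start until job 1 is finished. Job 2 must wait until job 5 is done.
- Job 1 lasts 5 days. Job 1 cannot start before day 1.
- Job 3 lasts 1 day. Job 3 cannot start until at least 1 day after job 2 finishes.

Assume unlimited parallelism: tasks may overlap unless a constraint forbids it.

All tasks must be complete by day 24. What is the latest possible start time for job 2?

Nothing follows job 4; the deadline of day 24 is its only limit. It must start by 24 − 10 = day 14.
Job 3 must finish before job 4 (must start by day 14). With a 1-day duration, job 3 must start by 14 − 1 = day 13.
Since job 3 (must start by day 13, minus 1-day gap → day 12) depends on it, job 2 must finish by day 12. Backing off its 4-day duration gives a latest start of day 8.

8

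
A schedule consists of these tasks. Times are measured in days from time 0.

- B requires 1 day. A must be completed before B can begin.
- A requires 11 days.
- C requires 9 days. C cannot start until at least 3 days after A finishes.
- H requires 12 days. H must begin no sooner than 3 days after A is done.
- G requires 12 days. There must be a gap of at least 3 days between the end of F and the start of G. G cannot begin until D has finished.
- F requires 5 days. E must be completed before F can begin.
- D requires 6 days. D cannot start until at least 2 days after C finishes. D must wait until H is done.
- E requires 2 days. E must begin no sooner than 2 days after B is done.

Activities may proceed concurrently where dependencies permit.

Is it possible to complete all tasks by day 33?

No

A can start immediately at day 0; it finishes at day 11.
H waits on A (finishes day 11, plus 3-day gap → day 14), so it starts at day 14 and finishes at 14 + 12 = day 26.
After A (finishes day 11, plus 3-day gap → day 14), C can start at day 14 and finishes at day 23.
D has to wait for C (finishes day 23, plus 2-day gap → day 25); H (finishes day 26). The latest of these is day 26, so D runs day 26 to 26 + 6 = day 32.
B cannot begin until A (finishes day 11). It runs from day 11 to 11 + 1 = day 12.
After B (finishes day 12, plus 2-day gap → day 14), E can start at day 14 and finishes at day 16.
F cannot begin until E (finishes day 16). It runs from day 16 to 16 + 5 = day 21.
G needs all of F (finishes day 21, plus 3-day gap → day 24); D (finishes day 32). That puts its earliest start at day 32; it finishes at 32 + 12 = day 44.
The earliest everything can be done is day 44, which is after the deadline of 33, so it is not possible.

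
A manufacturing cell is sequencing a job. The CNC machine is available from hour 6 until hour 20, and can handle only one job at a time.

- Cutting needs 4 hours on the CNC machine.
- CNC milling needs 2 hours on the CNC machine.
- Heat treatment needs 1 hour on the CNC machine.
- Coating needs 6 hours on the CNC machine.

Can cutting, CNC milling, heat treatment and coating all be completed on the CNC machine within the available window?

Yes

The CNC machine window is 20 − 6 = 14 hours.
Running back to back, the jobs need 4 + 2 + 1 + 6 = 13 hours on the CNC machine.
Since 13 ≤ 14, they fit within the window.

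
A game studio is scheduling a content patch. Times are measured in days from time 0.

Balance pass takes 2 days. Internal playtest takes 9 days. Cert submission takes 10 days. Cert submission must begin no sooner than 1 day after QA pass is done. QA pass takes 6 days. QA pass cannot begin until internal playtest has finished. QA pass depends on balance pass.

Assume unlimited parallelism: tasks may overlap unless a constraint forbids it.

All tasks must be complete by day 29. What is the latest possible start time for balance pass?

Nothing follows cert submission; the deadline of day 29 is its only limit. It must start by 29 − 10 = day 19.
Since cert submission (must start by day 19, minus 1-day gap → day 18) depends on it, QA pass must finish by day 18. Backing off its 6-day duration gives a latest start of day 12.
Balance pass must finish before QA pass (must start by day 12). With a 2-day duration, balance pass must start by 12 − 2 = day 10.

10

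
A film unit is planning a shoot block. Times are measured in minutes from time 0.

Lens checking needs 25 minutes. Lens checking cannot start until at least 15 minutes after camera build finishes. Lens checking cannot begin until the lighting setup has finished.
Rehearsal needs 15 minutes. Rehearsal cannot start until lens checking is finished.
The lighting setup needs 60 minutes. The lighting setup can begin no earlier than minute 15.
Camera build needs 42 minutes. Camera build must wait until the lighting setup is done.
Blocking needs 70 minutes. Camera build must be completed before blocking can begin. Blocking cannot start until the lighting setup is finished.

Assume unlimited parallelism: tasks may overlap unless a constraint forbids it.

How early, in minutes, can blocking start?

The lighting setup waits on its own release at minute 15, so it starts at minute 15 and finishes at 15 + 60 = minute 75.
After the lighting setup (finishes minute 75), camera build can start at minute 75 and finishes at minute 117.
Blocking waits on camera build (finishes minute 117); the lighting setup (finishes minute 75). The latest of these is minute 117, which is the earliest blocking can start.

117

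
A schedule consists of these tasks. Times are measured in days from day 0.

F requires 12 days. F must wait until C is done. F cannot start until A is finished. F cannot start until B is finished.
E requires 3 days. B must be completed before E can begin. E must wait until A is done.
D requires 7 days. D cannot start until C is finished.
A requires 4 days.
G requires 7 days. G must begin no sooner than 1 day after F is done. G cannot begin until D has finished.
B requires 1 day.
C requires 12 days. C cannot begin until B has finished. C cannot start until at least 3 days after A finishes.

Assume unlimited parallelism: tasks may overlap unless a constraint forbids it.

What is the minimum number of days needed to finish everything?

B can start immediately at day 0; it finishes at day 1.
A has no prerequisites, so it starts at day 0 and finishes at day 4.
For E: B (finishes day 1); A (finishes day 4). Taking the maximum gives a start of day 4, and it finishes at 4 + 3 = day 7.
C cannot start until B (finishes day 1); A (finishes day 4, plus 3-day gap → day 7). The controlling bound is day 7, so C finishes at 7 + 12 = day 19.
F needs all of C (finishes day 19); A (finishes day 4); B (finishes day 1). That puts its earliest start at day 19; it finishes at 19 + 12 = day 31.
D cannot begin until C (finishes day 19). It runs from day 19 to 19 + 7 = day 26.
G cannot start until F (finishes day 31, plus 1-day gap → day 32); D (finishes day 26). The controlling bound is day 32, so G finishes at 32 + 7 = day 39.
All tasks are finished once the last one completes. Finish times: A at 4, B at 1, C at 19, D at 26, E at 7, F at 31, G at 39. The latest is day 39.

39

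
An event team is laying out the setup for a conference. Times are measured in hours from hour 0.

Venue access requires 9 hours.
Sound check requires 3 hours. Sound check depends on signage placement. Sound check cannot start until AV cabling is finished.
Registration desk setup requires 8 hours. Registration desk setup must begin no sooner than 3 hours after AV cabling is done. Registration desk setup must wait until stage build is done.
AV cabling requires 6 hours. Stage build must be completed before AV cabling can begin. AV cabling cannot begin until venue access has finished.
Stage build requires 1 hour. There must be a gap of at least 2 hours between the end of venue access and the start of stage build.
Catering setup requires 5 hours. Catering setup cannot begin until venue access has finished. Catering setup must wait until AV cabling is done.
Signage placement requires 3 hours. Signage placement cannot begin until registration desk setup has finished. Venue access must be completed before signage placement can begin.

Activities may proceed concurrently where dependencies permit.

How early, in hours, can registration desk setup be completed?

Venue access can start immediately at hour 0; it finishes at hour 9.
Stage build waits on venue access (finishes hour 9, plus 2-hour gap → hour 11), so it starts at hour 11 and finishes at 11 + 1 = hour 12.
AV cabling needs all of stage build (finishes hour 12); venue access (finishes hour 9). That puts its earliest start at hour 12; it finishes at 12 + 6 = hour 18.
Registration desk setup cannot start until AV cabling (finishes hour 18, plus 3-hour gap → hour 21); stage build (finishes hour 12). The controlling bound is hour 21, so registration desk setup finishes at 21 + 8 = hour 29.

29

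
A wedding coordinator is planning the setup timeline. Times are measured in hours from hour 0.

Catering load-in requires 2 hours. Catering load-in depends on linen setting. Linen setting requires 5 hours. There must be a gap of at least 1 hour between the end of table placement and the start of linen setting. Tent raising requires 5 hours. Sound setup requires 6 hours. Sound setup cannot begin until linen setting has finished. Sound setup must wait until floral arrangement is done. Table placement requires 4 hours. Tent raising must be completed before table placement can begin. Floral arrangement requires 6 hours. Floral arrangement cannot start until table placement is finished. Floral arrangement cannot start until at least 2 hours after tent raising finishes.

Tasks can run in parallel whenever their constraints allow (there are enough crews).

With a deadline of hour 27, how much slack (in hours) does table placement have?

6

Tent raising has no prerequisites, so it starts at hour 0 and finishes at hour 5.
After tent raising (finishes hour 5), table placement can start at hour 5 and finishes at hour 9.

Working backward from the deadline:
To finish by hour 27, sound setup (duration 6) must start no later than hour 21.
Nothing follows catering load-in; the deadline of hour 27 is its only limit. It must start by 27 − 2 = hour 25.
Linen setting feeds sound setup (must start by hour 21); catering load-in (must start by hour 25). Taking the minimum, linen setting must finish by hour 21 and start by 21 − 5 = hour 16.
Floral arrangement has to be done before sound setup (must start by hour 21). That means finishing by hour 21, i.e. starting by 21 − 6 = hour 15.
Table placement must finish in time for linen setting (must start by hour 16, minus 1-hour gap → hour 15); floral arrangement (must start by hour 15). The tightest is hour 15, so table placement must start by 15 − 4 = hour 11.
So table placement can start as early as hour 5 and as late as hour 11, giving 11 − 5 = 6 hours of slack.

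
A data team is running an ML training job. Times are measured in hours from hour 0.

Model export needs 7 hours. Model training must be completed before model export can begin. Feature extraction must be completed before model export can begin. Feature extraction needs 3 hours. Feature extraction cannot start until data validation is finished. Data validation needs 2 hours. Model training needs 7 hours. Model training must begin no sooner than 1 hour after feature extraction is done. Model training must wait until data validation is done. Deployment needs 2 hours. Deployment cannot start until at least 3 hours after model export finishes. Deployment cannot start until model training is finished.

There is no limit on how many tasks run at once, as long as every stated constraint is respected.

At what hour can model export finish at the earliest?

Nothing blocks data validation, so it runs from hour 0 to hour 2.
Feature extraction cannot begin until data validation (finishes hour 2). It runs from hour 2 to 2 + 3 = hour 5.
For model training: feature extraction (finishes hour 5, plus 1-hour gap → hour 6); data validation (finishes hour 2). Taking the maximum gives a start of hour 6, and it finishes at 6 + 7 = hour 13.
For model export: model training (finishes hour 13); feature extraction (finishes hour 5). Taking the maximum gives a start of hour 13, and it finishes at 13 + 7 = hour 20.

20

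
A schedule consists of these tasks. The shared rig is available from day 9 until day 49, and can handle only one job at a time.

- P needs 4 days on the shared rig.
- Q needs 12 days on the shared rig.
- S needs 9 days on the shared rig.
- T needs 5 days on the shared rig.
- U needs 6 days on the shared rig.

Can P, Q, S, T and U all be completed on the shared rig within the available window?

The shared rig window is 49 − 9 = 40 days.
Running back to back, the jobs need 4 + 12 + 9 + 5 + 6 = 36 days on the shared rig.
Since 36 ≤ 40, they fit within the window.

Yes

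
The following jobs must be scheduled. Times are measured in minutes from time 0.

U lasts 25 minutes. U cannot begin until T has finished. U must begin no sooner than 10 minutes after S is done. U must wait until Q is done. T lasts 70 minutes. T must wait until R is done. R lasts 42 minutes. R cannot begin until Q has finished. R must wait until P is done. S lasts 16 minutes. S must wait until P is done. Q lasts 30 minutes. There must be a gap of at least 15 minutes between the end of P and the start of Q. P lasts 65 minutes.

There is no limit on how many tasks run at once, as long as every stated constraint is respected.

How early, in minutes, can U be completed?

247

P can start immediately at minute 0; it finishes at minute 65.
After P (finishes minute 65), S can start at minute 65 and finishes at minute 81.
After P (finishes minute 65, plus 15-minute gap → minute 80), Q can start at minute 80 and finishes at minute 110.
For R: Q (finishes minute 110); P (finishes minute 65). Taking the maximum gives a start of minute 110, and it finishes at 110 + 42 = minute 152.
T cannot begin until R (finishes minute 152). It runs from minute 152 to 152 + 70 = minute 222.
U has to wait for T (finishes minute 222); S (finishes minute 81, plus 10-minute gap → minute 91); Q (finishes minute 110). The latest of these is minute 222, so U runs minute 222 to 222 + 25 = minute 247.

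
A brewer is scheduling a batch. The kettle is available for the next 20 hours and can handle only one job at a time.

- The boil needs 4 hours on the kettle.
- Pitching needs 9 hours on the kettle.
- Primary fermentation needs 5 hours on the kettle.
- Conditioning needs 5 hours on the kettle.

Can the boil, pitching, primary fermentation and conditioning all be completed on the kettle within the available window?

Running back to back, the jobs need 4 + 9 + 5 + 5 = 23 hours on the kettle.
Since 23 > 20, they cannot all fit.

No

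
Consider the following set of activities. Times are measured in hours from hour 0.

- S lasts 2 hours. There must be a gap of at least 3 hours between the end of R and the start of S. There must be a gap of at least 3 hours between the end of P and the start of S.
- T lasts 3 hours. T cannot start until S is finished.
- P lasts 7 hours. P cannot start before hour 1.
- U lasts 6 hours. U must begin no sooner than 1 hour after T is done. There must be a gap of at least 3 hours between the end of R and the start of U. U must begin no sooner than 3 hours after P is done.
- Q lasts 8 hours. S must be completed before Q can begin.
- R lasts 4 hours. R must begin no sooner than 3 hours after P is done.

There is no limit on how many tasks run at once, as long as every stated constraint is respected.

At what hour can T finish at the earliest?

After its own release at hour 1, P can start at hour 1 and finishes at hour 8.
R cannot begin until P (finishes hour 8, plus 3-hour gap → hour 11). It runs from hour 11 to 11 + 4 = hour 15.
For S: R (finishes hour 15, plus 3-hour gap → hour 18); P (finishes hour 8, plus 3-hour gap → hour 11). Taking the maximum gives a start of hour 18, and it finishes at 18 + 2 = hour 20.
T waits on S (finishes hour 20), so it starts at hour 20 and finishes at 20 + 3 = hour 23.

23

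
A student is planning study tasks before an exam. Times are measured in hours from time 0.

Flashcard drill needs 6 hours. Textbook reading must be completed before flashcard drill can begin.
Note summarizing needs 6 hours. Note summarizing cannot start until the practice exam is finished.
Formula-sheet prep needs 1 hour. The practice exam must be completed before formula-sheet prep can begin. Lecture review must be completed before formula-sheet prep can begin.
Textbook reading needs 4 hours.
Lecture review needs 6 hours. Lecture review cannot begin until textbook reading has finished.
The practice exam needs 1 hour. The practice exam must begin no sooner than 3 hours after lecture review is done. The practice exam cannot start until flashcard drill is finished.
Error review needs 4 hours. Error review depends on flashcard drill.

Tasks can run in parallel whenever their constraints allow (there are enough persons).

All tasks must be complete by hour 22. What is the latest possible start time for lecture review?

6

To finish by hour 22, note summarizing (duration 6) must start no later than hour 16.
Formula-sheet prep must finish by hour 22; it takes 1 hour, so it must start by 22 − 1 = hour 21.
The practice exam has several dependents: note summarizing (must start by hour 16); formula-sheet prep (must start by hour 21). The earliest of those limits is hour 16, so the practice exam must start by 16 − 1 = hour 15.
Lecture review feeds the practice exam (must start by hour 15, minus 3-hour gap → hour 12); formula-sheet prep (must start by hour 21). Taking the minimum, lecture review must finish by hour 12 and start by 12 − 6 = hour 6.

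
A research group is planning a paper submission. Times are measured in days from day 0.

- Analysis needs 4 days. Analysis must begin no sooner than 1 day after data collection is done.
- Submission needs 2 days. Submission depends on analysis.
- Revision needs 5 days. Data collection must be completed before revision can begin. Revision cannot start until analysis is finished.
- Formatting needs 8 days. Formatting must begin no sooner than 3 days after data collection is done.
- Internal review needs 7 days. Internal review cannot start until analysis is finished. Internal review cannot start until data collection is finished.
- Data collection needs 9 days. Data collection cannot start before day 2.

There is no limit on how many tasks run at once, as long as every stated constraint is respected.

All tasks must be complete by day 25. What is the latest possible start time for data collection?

4

Internal review must finish by day 25; it takes 7 days, so it must start by 25 − 7 = day 18.
Revision has no dependents, so it just needs to finish by day 25. Starting by 25 − 5 = day 20 achieves that.
To finish by day 25, submission (duration 2) must start no later than day 23.
Analysis must finish in time for internal review (must start by day 18); revision (must start by day 20); submission (must start by day 23). The tightest is day 18, so analysis must start by 18 − 4 = day 14.
To finish by day 25, formatting (duration 8) must start no later than day 17.
For data collection: analysis (must start by day 14, minus 1-day gap → day 13); internal review (must start by day 18); revision (must start by day 20); formatting (must start by day 17, minus 3-day gap → day 14). The most restrictive is day 13; with a 9-day duration, data collection must start by day 4.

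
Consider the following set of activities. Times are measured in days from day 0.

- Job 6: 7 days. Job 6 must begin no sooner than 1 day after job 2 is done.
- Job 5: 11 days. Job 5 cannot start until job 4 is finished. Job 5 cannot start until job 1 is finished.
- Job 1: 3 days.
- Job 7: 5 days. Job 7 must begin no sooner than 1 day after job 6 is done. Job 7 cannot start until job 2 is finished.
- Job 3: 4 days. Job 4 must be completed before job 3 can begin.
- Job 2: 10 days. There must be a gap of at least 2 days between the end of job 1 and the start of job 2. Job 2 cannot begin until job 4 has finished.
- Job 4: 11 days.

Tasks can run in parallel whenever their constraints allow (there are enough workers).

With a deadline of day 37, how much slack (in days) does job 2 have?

2

Job 4 has no prerequisites, so it starts at day 0 and finishes at day 11.
Nothing blocks job 1, so it runs from day 0 to day 3.
For job 2: job 1 (finishes day 3, plus 2-day gap → day 5); job 4 (finishes day 11). Taking the maximum gives a start of day 11, and it finishes at 11 + 10 = day 21.

Working backward from the deadline:
Nothing follows job 7; the deadline of day 37 is its only limit. It must start by 37 − 5 = day 32.
Job 6 feeds into job 7 (must start by day 32, minus 1-day gap → day 31); so job 6 must finish by day 31 and therefore start by day 24.
Job 2 feeds job 6 (must start by day 24, minus 1-day gap → day 23); job 7 (must start by day 32). Taking the minimum, job 2 must finish by day 23 and start by 23 − 10 = day 13.
So job 2 can start as early as day 11 and as late as day 13, giving 13 − 11 = 2 days of slack.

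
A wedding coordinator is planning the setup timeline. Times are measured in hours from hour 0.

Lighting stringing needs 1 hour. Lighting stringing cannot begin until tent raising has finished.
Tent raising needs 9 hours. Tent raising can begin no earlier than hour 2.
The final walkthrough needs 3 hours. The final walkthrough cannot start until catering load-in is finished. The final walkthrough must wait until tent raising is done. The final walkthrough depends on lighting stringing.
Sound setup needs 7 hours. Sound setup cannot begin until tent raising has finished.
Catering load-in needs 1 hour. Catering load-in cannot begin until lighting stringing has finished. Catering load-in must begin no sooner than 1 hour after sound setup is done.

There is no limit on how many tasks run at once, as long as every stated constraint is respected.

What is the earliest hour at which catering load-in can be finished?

20

Tent raising cannot begin until its own release at hour 2. It runs from hour 2 to 2 + 9 = hour 11.
Sound setup waits on tent raising (finishes hour 11), so it starts at hour 11 and finishes at 11 + 7 = hour 18.
Lighting stringing waits on tent raising (finishes hour 11), so it starts at hour 11 and finishes at 11 + 1 = hour 12.
Catering load-in has to wait for lighting stringing (finishes hour 12); sound setup (finishes hour 18, plus 1-hour gap → hour 19). The latest of these is hour 19, so catering load-in runs hour 19 to 19 + 1 = hour 20.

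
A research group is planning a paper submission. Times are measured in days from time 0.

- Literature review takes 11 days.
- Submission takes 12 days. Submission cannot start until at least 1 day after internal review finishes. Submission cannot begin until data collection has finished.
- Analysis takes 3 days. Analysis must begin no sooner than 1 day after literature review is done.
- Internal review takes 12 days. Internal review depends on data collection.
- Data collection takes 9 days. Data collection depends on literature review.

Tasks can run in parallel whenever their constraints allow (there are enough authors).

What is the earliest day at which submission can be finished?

45

Literature review can start immediately at day 0; it finishes at day 11.
Data collection waits on literature review (finishes day 11), so it starts at day 11 and finishes at 11 + 9 = day 20.
Internal review waits on data collection (finishes day 20), so it starts at day 20 and finishes at 20 + 12 = day 32.
For submission: internal review (finishes day 32, plus 1-day gap → day 33); data collection (finishes day 20). Taking the maximum gives a start of day 33, and it finishes at 33 + 12 = day 45.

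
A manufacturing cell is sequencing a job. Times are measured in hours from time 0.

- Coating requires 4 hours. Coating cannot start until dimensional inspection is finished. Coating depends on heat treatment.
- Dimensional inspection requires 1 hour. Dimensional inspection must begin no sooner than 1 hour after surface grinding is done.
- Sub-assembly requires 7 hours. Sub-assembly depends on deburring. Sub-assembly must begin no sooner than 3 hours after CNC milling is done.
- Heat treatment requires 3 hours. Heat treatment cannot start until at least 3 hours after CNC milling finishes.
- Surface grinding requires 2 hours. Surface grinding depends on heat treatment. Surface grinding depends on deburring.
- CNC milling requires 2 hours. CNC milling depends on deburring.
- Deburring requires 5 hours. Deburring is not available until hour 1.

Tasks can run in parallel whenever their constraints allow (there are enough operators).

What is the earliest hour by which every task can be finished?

22

After its own release at hour 1, deburring can start at hour 1 and finishes at hour 6.
After deburring (finishes hour 6), CNC milling can start at hour 6 and finishes at hour 8.
Sub-assembly cannot start until deburring (finishes hour 6); CNC milling (finishes hour 8, plus 3-hour gap → hour 11). The controlling bound is hour 11, so sub-assembly finishes at 11 + 7 = hour 18.
Heat treatment waits on CNC milling (finishes hour 8, plus 3-hour gap → hour 11), so it starts at hour 11 and finishes at 11 + 3 = hour 14.
Surface grinding needs all of heat treatment (finishes hour 14); deburring (finishes hour 6). That puts its earliest start at hour 14; it finishes at 14 + 2 = hour 16.
Dimensional inspection waits on surface grinding (finishes hour 16, plus 1-hour gap → hour 17), so it starts at hour 17 and finishes at 17 + 1 = hour 18.
Coating needs all of dimensional inspection (finishes hour 18); heat treatment (finishes hour 14). That puts its earliest start at hour 18; it finishes at 18 + 4 = hour 22.
All tasks are finished once the last one completes. Finish times: Deburring at 6, CNC milling at 8, Heat treatment at 14, Surface grinding at 16, Dimensional inspection at 18, Coating at 22, Sub-assembly at 18. The latest is hour 22.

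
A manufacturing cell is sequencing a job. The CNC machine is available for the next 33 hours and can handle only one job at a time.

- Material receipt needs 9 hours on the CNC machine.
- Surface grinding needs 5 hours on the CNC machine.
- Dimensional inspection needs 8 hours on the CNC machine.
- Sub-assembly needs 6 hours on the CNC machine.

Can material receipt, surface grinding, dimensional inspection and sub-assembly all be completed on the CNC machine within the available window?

Yes

Running back to back, the jobs need 9 + 5 + 8 + 6 = 28 hours on the CNC machine.
Since 28 ≤ 33, they fit within the window.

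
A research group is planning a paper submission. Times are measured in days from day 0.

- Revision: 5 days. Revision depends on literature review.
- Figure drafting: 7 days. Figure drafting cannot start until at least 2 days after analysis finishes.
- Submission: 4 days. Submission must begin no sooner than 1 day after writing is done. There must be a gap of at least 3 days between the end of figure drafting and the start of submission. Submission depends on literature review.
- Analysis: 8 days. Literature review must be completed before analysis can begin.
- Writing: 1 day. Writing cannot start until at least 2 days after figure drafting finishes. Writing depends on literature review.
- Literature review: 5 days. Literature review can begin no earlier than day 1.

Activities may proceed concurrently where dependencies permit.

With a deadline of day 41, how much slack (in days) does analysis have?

Literature review cannot begin until its own release at day 1. It runs from day 1 to 1 + 5 = day 6.
After literature review (finishes day 6), analysis can start at day 6 and finishes at day 14.

Working backward from the deadline:
Submission has no dependents, so it just needs to finish by day 41. Starting by 41 − 4 = day 37 achieves that.
Since submission (must start by day 37, minus 1-day gap → day 36) depends on it, writing must finish by day 36. Backing off its 1-day duration gives a latest start of day 35.
Figure drafting must finish in time for writing (must start by day 35, minus 2-day gap → day 33); submission (must start by day 37, minus 3-day gap → day 34). The tightest is day 33, so figure drafting must start by 33 − 7 = day 26.
Analysis has to be done before figure drafting (must start by day 26, minus 2-day gap → day 24). That means finishing by day 24, i.e. starting by 24 − 8 = day 16.
So analysis can start as early as day 6 and as late as day 16, giving 16 − 6 = 10 days of slack.

10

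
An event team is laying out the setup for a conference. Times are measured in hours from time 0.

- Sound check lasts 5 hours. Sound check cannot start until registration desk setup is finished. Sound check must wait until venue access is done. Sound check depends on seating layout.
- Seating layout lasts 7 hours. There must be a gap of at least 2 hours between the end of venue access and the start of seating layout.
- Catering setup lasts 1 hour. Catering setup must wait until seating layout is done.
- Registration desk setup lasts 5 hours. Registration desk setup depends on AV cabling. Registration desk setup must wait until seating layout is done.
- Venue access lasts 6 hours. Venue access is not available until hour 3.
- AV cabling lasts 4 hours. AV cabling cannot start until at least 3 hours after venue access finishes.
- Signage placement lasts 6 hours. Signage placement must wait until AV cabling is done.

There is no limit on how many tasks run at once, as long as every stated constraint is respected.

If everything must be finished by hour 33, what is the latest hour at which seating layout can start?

16

Nothing follows sound check; the deadline of hour 33 is its only limit. It must start by 33 − 5 = hour 28.
Registration desk setup feeds into sound check (must start by hour 28); so registration desk setup must finish by hour 28 and therefore start by hour 23.
Nothing follows catering setup; the deadline of hour 33 is its only limit. It must start by 33 − 1 = hour 32.
Seating layout feeds registration desk setup (must start by hour 23); catering setup (must start by hour 32); sound check (must start by hour 28). Taking the minimum, seating layout must finish by hour 23 and start by 23 − 7 = hour 16.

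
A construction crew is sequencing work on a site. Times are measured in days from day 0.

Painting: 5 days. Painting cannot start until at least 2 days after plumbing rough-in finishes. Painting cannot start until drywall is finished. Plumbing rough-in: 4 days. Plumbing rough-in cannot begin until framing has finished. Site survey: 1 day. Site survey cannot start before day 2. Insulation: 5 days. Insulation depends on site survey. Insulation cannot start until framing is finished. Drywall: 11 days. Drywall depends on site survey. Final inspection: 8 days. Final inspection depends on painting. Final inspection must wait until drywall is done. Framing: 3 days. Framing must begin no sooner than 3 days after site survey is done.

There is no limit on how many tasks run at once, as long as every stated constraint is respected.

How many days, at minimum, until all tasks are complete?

Site survey waits on its own release at day 2, so it starts at day 2 and finishes at 2 + 1 = day 3.
After site survey (finishes day 3), drywall can start at day 3 and finishes at day 14.
Framing waits on site survey (finishes day 3, plus 3-day gap → day 6), so it starts at day 6 and finishes at 6 + 3 = day 9.
Insulation has to wait for site survey (finishes day 3); framing (finishes day 9). The latest of these is day 9, so insulation runs day 9 to 9 + 5 = day 14.
Plumbing rough-in cannot begin until framing (finishes day 9). It runs from day 9 to 9 + 4 = day 13.
For painting: plumbing rough-in (finishes day 13, plus 2-day gap → day 15); drywall (finishes day 14). Taking the maximum gives a start of day 15, and it finishes at 15 + 5 = day 20.
Final inspection has to wait for painting (finishes day 20); drywall (finishes day 14). The latest of these is day 20, so final inspection runs day 20 to 20 + 8 = day 28.
All tasks are finished once the last one completes. Finish times: Site survey at 3, Framing at 9, Plumbing rough-in at 13, Insulation at 14, Drywall at 14, Painting at 20, Final inspection at 28. The latest is day 28.

28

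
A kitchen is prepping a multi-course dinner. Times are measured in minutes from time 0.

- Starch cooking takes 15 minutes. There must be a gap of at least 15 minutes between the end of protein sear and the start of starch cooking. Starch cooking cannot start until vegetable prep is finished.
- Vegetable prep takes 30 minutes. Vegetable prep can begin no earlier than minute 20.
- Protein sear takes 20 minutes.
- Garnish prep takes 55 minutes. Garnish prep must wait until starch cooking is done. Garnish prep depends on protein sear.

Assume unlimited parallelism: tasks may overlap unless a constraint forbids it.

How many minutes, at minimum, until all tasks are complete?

120

After its own release at minute 20, vegetable prep can start at minute 20 and finishes at minute 50.
Protein sear can start immediately at minute 0; it finishes at minute 20.
Starch cooking needs all of protein sear (finishes minute 20, plus 15-minute gap → minute 35); vegetable prep (finishes minute 50). That puts its earliest start at minute 50; it finishes at 50 + 15 = minute 65.
Garnish prep needs all of starch cooking (finishes minute 65); protein sear (finishes minute 20). That puts its earliest start at minute 65; it finishes at 65 + 55 = minute 120.
All tasks are finished once the last one completes. Finish times: Protein sear at 20, Vegetable prep at 50, Starch cooking at 65, Garnish prep at 120. The latest is minute 120.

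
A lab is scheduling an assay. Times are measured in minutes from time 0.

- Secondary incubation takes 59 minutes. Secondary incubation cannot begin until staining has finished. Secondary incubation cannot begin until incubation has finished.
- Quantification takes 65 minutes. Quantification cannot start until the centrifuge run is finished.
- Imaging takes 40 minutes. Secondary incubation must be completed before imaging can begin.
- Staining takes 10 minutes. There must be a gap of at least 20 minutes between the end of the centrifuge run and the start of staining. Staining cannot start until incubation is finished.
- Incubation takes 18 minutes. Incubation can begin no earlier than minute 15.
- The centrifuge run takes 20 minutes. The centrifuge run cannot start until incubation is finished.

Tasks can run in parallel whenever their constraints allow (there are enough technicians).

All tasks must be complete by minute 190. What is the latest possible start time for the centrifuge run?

41

Imaging must finish by minute 190; it takes 40 minutes, so it must start by 190 − 40 = minute 150.
Secondary incubation feeds into imaging (must start by minute 150); so secondary incubation must finish by minute 150 and therefore start by minute 91.
Staining feeds into secondary incubation (must start by minute 91); so staining must finish by minute 91 and therefore start by minute 81.
Nothing follows quantification; the deadline of minute 190 is its only limit. It must start by 190 − 65 = minute 125.
The centrifuge run must finish in time for staining (must start by minute 81, minus 20-minute gap → minute 61); quantification (must start by minute 125). The tightest is minute 61, so the centrifuge run must start by 61 − 20 = minute 41.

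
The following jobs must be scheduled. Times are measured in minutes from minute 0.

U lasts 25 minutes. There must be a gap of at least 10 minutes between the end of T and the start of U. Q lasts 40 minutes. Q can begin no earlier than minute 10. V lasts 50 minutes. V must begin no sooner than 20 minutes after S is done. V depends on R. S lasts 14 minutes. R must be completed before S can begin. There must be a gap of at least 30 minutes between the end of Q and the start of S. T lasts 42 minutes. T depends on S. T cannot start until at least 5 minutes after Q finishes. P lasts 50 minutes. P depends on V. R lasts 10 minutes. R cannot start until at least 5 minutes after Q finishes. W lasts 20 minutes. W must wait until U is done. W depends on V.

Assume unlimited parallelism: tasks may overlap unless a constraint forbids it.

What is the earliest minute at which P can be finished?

214

Q waits on its own release at minute 10, so it starts at minute 10 and finishes at 10 + 40 = minute 50.
R cannot begin until Q (finishes minute 50, plus 5-minute gap → minute 55). It runs from minute 55 to 55 + 10 = minute 65.
S needs all of R (finishes minute 65); Q (finishes minute 50, plus 30-minute gap → minute 80). That puts its earliest start at minute 80; it finishes at 80 + 14 = minute 94.
V has to wait for S (finishes minute 94, plus 20-minute gap → minute 114); R (finishes minute 65). The latest of these is minute 114, so V runs minute 114 to 114 + 50 = minute 164.
P waits on V (finishes minute 164), so it starts at minute 164 and finishes at 164 + 50 = minute 214.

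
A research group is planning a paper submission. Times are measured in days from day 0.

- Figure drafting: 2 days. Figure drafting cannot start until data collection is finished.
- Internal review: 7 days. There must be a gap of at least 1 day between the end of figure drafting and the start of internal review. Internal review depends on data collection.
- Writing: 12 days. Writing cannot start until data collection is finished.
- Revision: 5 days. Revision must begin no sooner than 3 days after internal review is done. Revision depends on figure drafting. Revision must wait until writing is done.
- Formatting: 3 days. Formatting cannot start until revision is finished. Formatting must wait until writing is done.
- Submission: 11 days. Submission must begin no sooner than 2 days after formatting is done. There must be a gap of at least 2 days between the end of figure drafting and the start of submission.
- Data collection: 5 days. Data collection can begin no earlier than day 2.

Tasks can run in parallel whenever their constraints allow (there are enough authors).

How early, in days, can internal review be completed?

Data collection waits on its own release at day 2, so it starts at day 2 and finishes at 2 + 5 = day 7.
Figure drafting waits on data collection (finishes day 7), so it starts at day 7 and finishes at 7 + 2 = day 9.
Internal review cannot start until figure drafting (finishes day 9, plus 1-day gap → day 10); data collection (finishes day 7). The controlling bound is day 10, so internal review finishes at 10 + 7 = day 17.

17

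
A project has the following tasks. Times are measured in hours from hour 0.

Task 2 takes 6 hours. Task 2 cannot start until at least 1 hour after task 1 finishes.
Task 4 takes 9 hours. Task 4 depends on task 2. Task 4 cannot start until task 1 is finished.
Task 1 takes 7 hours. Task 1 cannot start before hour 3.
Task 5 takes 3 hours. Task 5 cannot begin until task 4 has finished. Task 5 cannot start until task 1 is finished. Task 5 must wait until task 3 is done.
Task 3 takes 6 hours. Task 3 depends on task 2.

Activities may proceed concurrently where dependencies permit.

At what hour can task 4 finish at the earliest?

26

Task 1 cannot begin until its own release at hour 3. It runs from hour 3 to 3 + 7 = hour 10.
After task 1 (finishes hour 10, plus 1-hour gap → hour 11), task 2 can start at hour 11 and finishes at hour 17.
Task 4 has to wait for task 2 (finishes hour 17); task 1 (finishes hour 10). The latest of these is hour 17, so task 4 runs hour 17 to 17 + 9 = hour 26.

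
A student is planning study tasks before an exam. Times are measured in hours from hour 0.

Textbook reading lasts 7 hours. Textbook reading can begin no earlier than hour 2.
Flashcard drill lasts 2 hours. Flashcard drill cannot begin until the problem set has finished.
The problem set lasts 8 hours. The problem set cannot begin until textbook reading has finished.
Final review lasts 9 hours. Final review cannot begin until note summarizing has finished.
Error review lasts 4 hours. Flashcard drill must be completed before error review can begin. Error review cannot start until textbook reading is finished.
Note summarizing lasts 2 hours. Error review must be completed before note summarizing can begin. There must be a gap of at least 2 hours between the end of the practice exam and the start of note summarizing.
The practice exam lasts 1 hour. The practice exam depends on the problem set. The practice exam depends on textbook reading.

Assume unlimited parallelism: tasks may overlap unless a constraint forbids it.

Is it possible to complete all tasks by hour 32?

After its own release at hour 2, textbook reading can start at hour 2 and finishes at hour 9.
After textbook reading (finishes hour 9), the problem set can start at hour 9 and finishes at hour 17.
The practice exam needs all of the problem set (finishes hour 17); textbook reading (finishes hour 9). That puts its earliest start at hour 17; it finishes at 17 + 1 = hour 18.
Flashcard drill waits on the problem set (finishes hour 17), so it starts at hour 17 and finishes at 17 + 2 = hour 19.
Error review cannot start until flashcard drill (finishes hour 19); textbook reading (finishes hour 9). The controlling bound is hour 19, so error review finishes at 19 + 4 = hour 23.
Note summarizing needs all of error review (finishes hour 23); the practice exam (finishes hour 18, plus 2-hour gap → hour 20). That puts its earliest start at hour 23; it finishes at 23 + 2 = hour 25.
After note summarizing (finishes hour 25), final review can start at hour 25 and finishes at hour 34.
The earliest everything can be done is hour 34, which is after the deadline of 32, so it is not possible.

No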